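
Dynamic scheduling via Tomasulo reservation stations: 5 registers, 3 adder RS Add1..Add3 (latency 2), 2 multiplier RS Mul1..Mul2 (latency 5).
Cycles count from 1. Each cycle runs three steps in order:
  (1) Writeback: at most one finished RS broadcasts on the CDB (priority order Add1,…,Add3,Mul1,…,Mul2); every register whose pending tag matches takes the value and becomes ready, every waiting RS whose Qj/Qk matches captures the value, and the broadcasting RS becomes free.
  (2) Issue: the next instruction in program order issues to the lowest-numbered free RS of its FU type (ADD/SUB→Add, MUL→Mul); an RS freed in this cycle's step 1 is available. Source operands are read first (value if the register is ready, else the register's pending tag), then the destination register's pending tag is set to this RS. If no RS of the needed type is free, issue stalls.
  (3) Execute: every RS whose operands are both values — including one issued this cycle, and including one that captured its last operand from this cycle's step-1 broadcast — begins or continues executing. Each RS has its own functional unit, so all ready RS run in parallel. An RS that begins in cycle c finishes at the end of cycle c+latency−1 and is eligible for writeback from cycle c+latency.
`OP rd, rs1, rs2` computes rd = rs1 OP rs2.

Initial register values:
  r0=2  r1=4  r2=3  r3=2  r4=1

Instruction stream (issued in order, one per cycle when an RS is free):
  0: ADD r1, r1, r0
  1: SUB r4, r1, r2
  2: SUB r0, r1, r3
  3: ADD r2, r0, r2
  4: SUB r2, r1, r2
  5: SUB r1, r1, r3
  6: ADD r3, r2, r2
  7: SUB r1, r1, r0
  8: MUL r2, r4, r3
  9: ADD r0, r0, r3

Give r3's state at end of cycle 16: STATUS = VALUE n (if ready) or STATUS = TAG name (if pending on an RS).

STATUS = VALUE -2

  c1: issue ADD r1<-Add1  regs: r0:2,r1:Add1,r2:3,r3:2,r4:1
  c2: issue SUB r4<-Add2  regs: r0:2,r1:Add1,r2:3,r3:2,r4:Add2
  c3: CDB Add1=6; issue SUB r0<-Add1  regs: r0:Add1,r1:6,r2:3,r3:2,r4:Add2
  c4: issue ADD r2<-Add3  regs: r0:Add1,r1:6,r2:Add3,r3:2,r4:Add2
  c5: CDB Add1=4; issue SUB r2<-Add1  regs: r0:4,r1:6,r2:Add1,r3:2,r4:Add2
  c6: CDB Add2=3; issue SUB r1<-Add2  regs: r0:4,r1:Add2,r2:Add1,r3:2,r4:3
  c7: CDB Add3=7; issue ADD r3<-Add3  regs: r0:4,r1:Add2,r2:Add1,r3:Add3,r4:3
  c8: CDB Add2=4; issue SUB r1<-Add2  regs: r0:4,r1:Add2,r2:Add1,r3:Add3,r4:3
  c9: CDB Add1=-1; issue MUL r2<-Mul1  regs: r0:4,r1:Add2,r2:Mul1,r3:Add3,r4:3
  c10: CDB Add2=0; issue ADD r0<-Add1  regs: r0:Add1,r1:0,r2:Mul1,r3:Add3,r4:3
  c11: CDB Add3=-2  regs: r0:Add1,r1:0,r2:Mul1,r3:-2,r4:3
  c12: -  regs: r0:Add1,r1:0,r2:Mul1,r3:-2,r4:3
  c13: CDB Add1=2  regs: r0:2,r1:0,r2:Mul1,r3:-2,r4:3
  c14: -  regs: r0:2,r1:0,r2:Mul1,r3:-2,r4:3
  c15: -  regs: r0:2,r1:0,r2:Mul1,r3:-2,r4:3
  c16: CDB Mul1=-6  regs: r0:2,r1:0,r2:-6,r3:-2,r4:3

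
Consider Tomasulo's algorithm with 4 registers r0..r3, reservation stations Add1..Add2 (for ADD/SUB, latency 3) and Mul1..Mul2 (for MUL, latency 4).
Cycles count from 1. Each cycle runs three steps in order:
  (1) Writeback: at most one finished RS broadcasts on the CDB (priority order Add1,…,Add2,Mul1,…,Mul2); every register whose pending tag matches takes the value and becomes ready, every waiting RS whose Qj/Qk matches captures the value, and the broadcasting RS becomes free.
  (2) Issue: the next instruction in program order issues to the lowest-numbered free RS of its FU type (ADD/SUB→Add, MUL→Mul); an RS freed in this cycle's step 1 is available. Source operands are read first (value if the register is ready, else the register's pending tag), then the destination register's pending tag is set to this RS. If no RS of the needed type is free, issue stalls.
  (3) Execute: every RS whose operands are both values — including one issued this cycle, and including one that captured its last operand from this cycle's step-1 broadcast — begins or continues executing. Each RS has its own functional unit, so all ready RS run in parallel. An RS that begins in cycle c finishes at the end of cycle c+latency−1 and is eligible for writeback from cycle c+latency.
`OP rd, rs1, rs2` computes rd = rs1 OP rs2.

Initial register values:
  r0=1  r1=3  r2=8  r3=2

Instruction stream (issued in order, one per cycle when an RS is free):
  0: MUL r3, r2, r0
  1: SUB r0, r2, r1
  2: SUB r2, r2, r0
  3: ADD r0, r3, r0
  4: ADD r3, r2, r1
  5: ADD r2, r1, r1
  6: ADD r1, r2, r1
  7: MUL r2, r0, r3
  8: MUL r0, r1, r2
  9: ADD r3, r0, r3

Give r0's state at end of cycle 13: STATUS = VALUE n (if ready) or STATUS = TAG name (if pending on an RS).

  c1: issue MUL r3<-Mul1  regs: r0:1,r1:3,r2:8,r3:Mul1
  c2: issue SUB r0<-Add1  regs: r0:Add1,r1:3,r2:8,r3:Mul1
  c3: issue SUB r2<-Add2  regs: r0:Add1,r1:3,r2:Add2,r3:Mul1
  c4: stall  regs: r0:Add1,r1:3,r2:Add2,r3:Mul1
  c5: CDB Add1=5; issue ADD r0<-Add1  regs: r0:Add1,r1:3,r2:Add2,r3:Mul1
  c6: CDB Mul1=8; stall  regs: r0:Add1,r1:3,r2:Add2,r3:8
  c7: stall  regs: r0:Add1,r1:3,r2:Add2,r3:8
  c8: CDB Add2=3; issue ADD r3<-Add2  regs: r0:Add1,r1:3,r2:3,r3:Add2
  c9: CDB Add1=13; issue ADD r2<-Add1  regs: r0:13,r1:3,r2:Add1,r3:Add2
  c10: stall  regs: r0:13,r1:3,r2:Add1,r3:Add2
  c11: CDB Add2=6; issue ADD r1<-Add2  regs: r0:13,r1:Add2,r2:Add1,r3:6
  c12: CDB Add1=6; issue MUL r2<-Mul1  regs: r0:13,r1:Add2,r2:Mul1,r3:6
  c13: issue MUL r0<-Mul2  regs: r0:Mul2,r1:Add2,r2:Mul1,r3:6

STATUS = TAG Mul2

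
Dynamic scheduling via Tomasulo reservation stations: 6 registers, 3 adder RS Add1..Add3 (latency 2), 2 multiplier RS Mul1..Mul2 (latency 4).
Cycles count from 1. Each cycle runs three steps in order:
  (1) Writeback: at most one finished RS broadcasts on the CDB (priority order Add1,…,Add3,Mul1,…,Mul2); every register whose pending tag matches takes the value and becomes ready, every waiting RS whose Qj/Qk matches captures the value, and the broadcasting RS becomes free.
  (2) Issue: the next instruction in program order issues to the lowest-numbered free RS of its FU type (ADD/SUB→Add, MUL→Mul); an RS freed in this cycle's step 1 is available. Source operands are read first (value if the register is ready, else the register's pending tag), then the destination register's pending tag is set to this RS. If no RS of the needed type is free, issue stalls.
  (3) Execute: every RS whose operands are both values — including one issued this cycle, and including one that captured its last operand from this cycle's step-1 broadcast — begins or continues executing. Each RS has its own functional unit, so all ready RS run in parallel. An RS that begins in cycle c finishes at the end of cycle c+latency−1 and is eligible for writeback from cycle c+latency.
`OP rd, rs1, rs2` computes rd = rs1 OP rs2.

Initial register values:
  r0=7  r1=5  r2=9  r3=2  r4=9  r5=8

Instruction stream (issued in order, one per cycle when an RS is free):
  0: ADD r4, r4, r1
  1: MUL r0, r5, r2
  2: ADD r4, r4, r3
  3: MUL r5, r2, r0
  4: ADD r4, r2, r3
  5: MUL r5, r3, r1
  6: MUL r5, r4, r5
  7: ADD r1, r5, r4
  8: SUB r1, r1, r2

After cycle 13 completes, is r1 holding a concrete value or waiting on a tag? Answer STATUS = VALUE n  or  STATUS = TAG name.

STATUS = TAG Add2

  c1: issue ADD r4<-Add1  regs: r0:7,r1:5,r2:9,r3:2,r4:Add1,r5:8
  c2: issue MUL r0<-Mul1  regs: r0:Mul1,r1:5,r2:9,r3:2,r4:Add1,r5:8
  c3: CDB Add1=14; issue ADD r4<-Add1  regs: r0:Mul1,r1:5,r2:9,r3:2,r4:Add1,r5:8
  c4: issue MUL r5<-Mul2  regs: r0:Mul1,r1:5,r2:9,r3:2,r4:Add1,r5:Mul2
  c5: CDB Add1=16; issue ADD r4<-Add1  regs: r0:Mul1,r1:5,r2:9,r3:2,r4:Add1,r5:Mul2
  c6: CDB Mul1=72; issue MUL r5<-Mul1  regs: r0:72,r1:5,r2:9,r3:2,r4:Add1,r5:Mul1
  c7: CDB Add1=11; stall  regs: r0:72,r1:5,r2:9,r3:2,r4:11,r5:Mul1
  c8: stall  regs: r0:72,r1:5,r2:9,r3:2,r4:11,r5:Mul1
  c9: stall  regs: r0:72,r1:5,r2:9,r3:2,r4:11,r5:Mul1
  c10: CDB Mul1=10; issue MUL r5<-Mul1  regs: r0:72,r1:5,r2:9,r3:2,r4:11,r5:Mul1
  c11: CDB Mul2=648; issue ADD r1<-Add1  regs: r0:72,r1:Add1,r2:9,r3:2,r4:11,r5:Mul1
  c12: issue SUB r1<-Add2  regs: r0:72,r1:Add2,r2:9,r3:2,r4:11,r5:Mul1
  c13: -  regs: r0:72,r1:Add2,r2:9,r3:2,r4:11,r5:Mul1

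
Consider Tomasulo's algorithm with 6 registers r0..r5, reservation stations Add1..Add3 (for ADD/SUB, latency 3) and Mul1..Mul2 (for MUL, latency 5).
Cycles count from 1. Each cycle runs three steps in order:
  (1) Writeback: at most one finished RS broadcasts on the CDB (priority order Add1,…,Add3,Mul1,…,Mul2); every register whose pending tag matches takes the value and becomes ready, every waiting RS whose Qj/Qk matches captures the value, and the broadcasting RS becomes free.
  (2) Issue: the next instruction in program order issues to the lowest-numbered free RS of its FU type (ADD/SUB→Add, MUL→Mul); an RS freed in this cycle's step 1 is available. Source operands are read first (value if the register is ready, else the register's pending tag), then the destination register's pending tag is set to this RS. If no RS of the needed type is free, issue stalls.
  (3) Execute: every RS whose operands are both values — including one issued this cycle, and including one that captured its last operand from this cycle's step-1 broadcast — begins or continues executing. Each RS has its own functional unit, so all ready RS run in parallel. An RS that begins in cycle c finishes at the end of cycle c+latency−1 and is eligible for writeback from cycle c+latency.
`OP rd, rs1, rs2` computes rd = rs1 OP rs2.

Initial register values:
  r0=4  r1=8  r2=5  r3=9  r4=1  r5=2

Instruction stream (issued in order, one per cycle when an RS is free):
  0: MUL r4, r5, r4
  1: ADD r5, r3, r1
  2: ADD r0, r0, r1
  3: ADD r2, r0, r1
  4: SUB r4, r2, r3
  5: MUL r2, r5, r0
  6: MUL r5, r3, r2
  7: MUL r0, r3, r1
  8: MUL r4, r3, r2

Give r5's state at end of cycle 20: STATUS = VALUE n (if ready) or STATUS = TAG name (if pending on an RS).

  c1: issue MUL r4<-Mul1  regs: r0:4,r1:8,r2:5,r3:9,r4:Mul1,r5:2
  c2: issue ADD r5<-Add1  regs: r0:4,r1:8,r2:5,r3:9,r4:Mul1,r5:Add1
  c3: issue ADD r0<-Add2  regs: r0:Add2,r1:8,r2:5,r3:9,r4:Mul1,r5:Add1
  c4: issue ADD r2<-Add3  regs: r0:Add2,r1:8,r2:Add3,r3:9,r4:Mul1,r5:Add1
  c5: CDB Add1=17; issue SUB r4<-Add1  regs: r0:Add2,r1:8,r2:Add3,r3:9,r4:Add1,r5:17
  c6: CDB Add2=12; issue MUL r2<-Mul2  regs: r0:12,r1:8,r2:Mul2,r3:9,r4:Add1,r5:17
  c7: CDB Mul1=2; issue MUL r5<-Mul1  regs: r0:12,r1:8,r2:Mul2,r3:9,r4:Add1,r5:Mul1
  c8: stall  regs: r0:12,r1:8,r2:Mul2,r3:9,r4:Add1,r5:Mul1
  c9: CDB Add3=20; stall  regs: r0:12,r1:8,r2:Mul2,r3:9,r4:Add1,r5:Mul1
  c10: stall  regs: r0:12,r1:8,r2:Mul2,r3:9,r4:Add1,r5:Mul1
  c11: CDB Mul2=204; issue MUL r0<-Mul2  regs: r0:Mul2,r1:8,r2:204,r3:9,r4:Add1,r5:Mul1
  c12: CDB Add1=11; stall  regs: r0:Mul2,r1:8,r2:204,r3:9,r4:11,r5:Mul1
  c13: stall  regs: r0:Mul2,r1:8,r2:204,r3:9,r4:11,r5:Mul1
  c14: stall  regs: r0:Mul2,r1:8,r2:204,r3:9,r4:11,r5:Mul1
  c15: stall  regs: r0:Mul2,r1:8,r2:204,r3:9,r4:11,r5:Mul1
  c16: CDB Mul1=1836; issue MUL r4<-Mul1  regs: r0:Mul2,r1:8,r2:204,r3:9,r4:Mul1,r5:1836
  c17: CDB Mul2=72  regs: r0:72,r1:8,r2:204,r3:9,r4:Mul1,r5:1836
  c18: -  regs: r0:72,r1:8,r2:204,r3:9,r4:Mul1,r5:1836
  c19: -  regs: r0:72,r1:8,r2:204,r3:9,r4:Mul1,r5:1836
  c20: -  regs: r0:72,r1:8,r2:204,r3:9,r4:Mul1,r5:1836

STATUS = VALUE 1836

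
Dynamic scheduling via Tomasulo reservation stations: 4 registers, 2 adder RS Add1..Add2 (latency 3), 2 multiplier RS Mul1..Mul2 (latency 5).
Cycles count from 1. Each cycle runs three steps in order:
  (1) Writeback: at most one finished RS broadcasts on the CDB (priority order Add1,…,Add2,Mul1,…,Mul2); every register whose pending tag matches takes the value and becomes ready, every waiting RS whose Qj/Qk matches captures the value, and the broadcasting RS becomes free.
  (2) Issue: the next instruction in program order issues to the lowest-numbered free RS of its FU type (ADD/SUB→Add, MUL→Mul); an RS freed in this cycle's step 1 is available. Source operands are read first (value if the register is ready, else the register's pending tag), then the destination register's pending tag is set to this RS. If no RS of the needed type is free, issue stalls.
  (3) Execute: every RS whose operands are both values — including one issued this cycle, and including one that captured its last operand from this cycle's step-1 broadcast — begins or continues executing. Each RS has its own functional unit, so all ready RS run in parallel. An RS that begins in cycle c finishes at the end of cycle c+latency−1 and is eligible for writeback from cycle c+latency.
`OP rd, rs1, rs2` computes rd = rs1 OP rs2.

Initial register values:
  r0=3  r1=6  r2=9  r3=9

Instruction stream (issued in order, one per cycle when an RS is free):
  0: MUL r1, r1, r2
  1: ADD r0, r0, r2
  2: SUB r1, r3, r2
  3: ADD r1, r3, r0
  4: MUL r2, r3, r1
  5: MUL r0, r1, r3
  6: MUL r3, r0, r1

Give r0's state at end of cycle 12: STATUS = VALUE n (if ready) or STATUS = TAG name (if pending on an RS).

STATUS = TAG Mul1

cycle 1: issue MUL r1<-Mul1 // r0:3,r1:Mul1,r2:9,r3:9
cycle 2: issue ADD r0<-Add1 // r0:Add1,r1:Mul1,r2:9,r3:9
cycle 3: issue SUB r1<-Add2 // r0:Add1,r1:Add2,r2:9,r3:9
cycle 4: stall // r0:Add1,r1:Add2,r2:9,r3:9
cycle 5: CDB Add1=12; issue ADD r1<-Add1 // r0:12,r1:Add1,r2:9,r3:9
cycle 6: CDB Add2=0; issue MUL r2<-Mul2 // r0:12,r1:Add1,r2:Mul2,r3:9
cycle 7: CDB Mul1=54; issue MUL r0<-Mul1 // r0:Mul1,r1:Add1,r2:Mul2,r3:9
cycle 8: CDB Add1=21; stall // r0:Mul1,r1:21,r2:Mul2,r3:9
cycle 9: stall // r0:Mul1,r1:21,r2:Mul2,r3:9
cycle 10: stall // r0:Mul1,r1:21,r2:Mul2,r3:9
cycle 11: stall // r0:Mul1,r1:21,r2:Mul2,r3:9
cycle 12: stall // r0:Mul1,r1:21,r2:Mul2,r3:9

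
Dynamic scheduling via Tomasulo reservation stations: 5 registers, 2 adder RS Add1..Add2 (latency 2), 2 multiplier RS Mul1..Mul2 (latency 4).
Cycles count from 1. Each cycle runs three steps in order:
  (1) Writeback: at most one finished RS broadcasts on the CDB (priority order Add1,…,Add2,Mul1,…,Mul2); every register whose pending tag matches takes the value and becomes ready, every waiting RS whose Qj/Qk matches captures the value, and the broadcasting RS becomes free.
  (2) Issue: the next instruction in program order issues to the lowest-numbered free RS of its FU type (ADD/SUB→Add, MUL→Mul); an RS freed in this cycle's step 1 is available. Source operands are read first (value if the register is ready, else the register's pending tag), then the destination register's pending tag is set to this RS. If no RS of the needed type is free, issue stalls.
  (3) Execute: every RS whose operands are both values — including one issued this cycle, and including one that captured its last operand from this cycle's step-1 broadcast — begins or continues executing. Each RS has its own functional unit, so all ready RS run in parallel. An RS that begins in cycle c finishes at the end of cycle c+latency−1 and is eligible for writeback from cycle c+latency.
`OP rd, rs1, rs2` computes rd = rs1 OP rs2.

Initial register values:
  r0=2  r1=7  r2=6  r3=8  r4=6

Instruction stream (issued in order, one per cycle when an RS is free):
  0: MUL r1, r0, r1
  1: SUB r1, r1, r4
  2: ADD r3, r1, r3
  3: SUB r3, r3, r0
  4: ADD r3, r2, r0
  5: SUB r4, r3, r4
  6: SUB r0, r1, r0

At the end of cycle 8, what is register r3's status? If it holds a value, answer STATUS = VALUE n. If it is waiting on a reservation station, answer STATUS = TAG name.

c1: issue MUL r1<-Mul1 | r0:2,r1:Mul1,r2:6,r3:8,r4:6
c2: issue SUB r1<-Add1 | r0:2,r1:Add1,r2:6,r3:8,r4:6
c3: issue ADD r3<-Add2 | r0:2,r1:Add1,r2:6,r3:Add2,r4:6
c4: stall | r0:2,r1:Add1,r2:6,r3:Add2,r4:6
c5: CDB Mul1=14; stall | r0:2,r1:Add1,r2:6,r3:Add2,r4:6
c6: stall | r0:2,r1:Add1,r2:6,r3:Add2,r4:6
c7: CDB Add1=8; issue SUB r3<-Add1 | r0:2,r1:8,r2:6,r3:Add1,r4:6
c8: stall | r0:2,r1:8,r2:6,r3:Add1,r4:6

STATUS = TAG Add1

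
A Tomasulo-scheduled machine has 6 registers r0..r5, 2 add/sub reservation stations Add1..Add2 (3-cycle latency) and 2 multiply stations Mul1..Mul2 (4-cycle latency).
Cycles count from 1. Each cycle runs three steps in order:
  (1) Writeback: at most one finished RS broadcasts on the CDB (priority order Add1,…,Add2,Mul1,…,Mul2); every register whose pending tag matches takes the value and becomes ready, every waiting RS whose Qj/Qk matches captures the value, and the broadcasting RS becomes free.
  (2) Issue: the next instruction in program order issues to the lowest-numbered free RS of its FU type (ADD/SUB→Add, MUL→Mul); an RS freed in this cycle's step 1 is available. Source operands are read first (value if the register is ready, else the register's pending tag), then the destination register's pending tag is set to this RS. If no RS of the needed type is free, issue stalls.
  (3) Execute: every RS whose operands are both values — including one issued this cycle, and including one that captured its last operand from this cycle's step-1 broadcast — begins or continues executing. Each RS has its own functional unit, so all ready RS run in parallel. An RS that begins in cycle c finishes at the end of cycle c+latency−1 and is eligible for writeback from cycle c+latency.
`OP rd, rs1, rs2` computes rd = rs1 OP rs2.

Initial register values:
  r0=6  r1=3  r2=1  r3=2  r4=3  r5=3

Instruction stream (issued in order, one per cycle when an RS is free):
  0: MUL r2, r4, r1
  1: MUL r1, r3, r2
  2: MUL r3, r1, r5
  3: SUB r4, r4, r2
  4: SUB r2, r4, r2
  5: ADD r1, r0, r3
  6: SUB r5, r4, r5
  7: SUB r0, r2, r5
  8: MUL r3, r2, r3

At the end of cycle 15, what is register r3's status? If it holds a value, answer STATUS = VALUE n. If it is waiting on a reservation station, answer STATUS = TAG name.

STATUS = VALUE 54

c1: issue MUL r2<-Mul1 | r0:6,r1:3,r2:Mul1,r3:2,r4:3,r5:3
c2: issue MUL r1<-Mul2 | r0:6,r1:Mul2,r2:Mul1,r3:2,r4:3,r5:3
c3: stall | r0:6,r1:Mul2,r2:Mul1,r3:2,r4:3,r5:3
c4: stall | r0:6,r1:Mul2,r2:Mul1,r3:2,r4:3,r5:3
c5: CDB Mul1=9; issue MUL r3<-Mul1 | r0:6,r1:Mul2,r2:9,r3:Mul1,r4:3,r5:3
c6: issue SUB r4<-Add1 | r0:6,r1:Mul2,r2:9,r3:Mul1,r4:Add1,r5:3
c7: issue SUB r2<-Add2 | r0:6,r1:Mul2,r2:Add2,r3:Mul1,r4:Add1,r5:3
c8: stall | r0:6,r1:Mul2,r2:Add2,r3:Mul1,r4:Add1,r5:3
c9: CDB Add1=-6; issue ADD r1<-Add1 | r0:6,r1:Add1,r2:Add2,r3:Mul1,r4:-6,r5:3
c10: CDB Mul2=18; stall | r0:6,r1:Add1,r2:Add2,r3:Mul1,r4:-6,r5:3
c11: stall | r0:6,r1:Add1,r2:Add2,r3:Mul1,r4:-6,r5:3
c12: CDB Add2=-15; issue SUB r5<-Add2 | r0:6,r1:Add1,r2:-15,r3:Mul1,r4:-6,r5:Add2
c13: stall | r0:6,r1:Add1,r2:-15,r3:Mul1,r4:-6,r5:Add2
c14: CDB Mul1=54; stall | r0:6,r1:Add1,r2:-15,r3:54,r4:-6,r5:Add2
c15: CDB Add2=-9; issue SUB r0<-Add2 | r0:Add2,r1:Add1,r2:-15,r3:54,r4:-6,r5:-9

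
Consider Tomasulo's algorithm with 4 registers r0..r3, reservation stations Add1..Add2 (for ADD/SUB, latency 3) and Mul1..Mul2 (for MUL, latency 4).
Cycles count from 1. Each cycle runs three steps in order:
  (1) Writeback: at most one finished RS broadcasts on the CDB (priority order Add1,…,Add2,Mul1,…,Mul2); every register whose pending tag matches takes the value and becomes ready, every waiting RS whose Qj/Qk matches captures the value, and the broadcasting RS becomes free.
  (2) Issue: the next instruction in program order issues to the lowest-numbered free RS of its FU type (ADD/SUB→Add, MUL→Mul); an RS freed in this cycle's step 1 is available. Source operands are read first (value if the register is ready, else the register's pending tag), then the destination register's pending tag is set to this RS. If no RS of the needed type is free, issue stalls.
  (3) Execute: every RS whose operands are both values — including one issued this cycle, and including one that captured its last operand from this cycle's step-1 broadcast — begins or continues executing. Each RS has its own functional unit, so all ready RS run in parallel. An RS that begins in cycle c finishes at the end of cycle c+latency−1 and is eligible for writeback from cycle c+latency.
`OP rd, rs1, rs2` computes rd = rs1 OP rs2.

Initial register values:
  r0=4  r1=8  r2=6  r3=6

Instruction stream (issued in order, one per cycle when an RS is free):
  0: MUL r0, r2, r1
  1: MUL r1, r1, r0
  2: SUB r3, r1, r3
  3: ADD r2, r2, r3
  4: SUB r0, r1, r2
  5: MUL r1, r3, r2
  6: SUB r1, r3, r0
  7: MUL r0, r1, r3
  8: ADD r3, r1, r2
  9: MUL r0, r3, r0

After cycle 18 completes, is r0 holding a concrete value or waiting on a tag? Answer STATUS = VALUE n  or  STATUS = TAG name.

STATUS = TAG Mul2

c1: issue MUL r0<-Mul1 | r0:Mul1,r1:8,r2:6,r3:6
c2: issue MUL r1<-Mul2 | r0:Mul1,r1:Mul2,r2:6,r3:6
c3: issue SUB r3<-Add1 | r0:Mul1,r1:Mul2,r2:6,r3:Add1
c4: issue ADD r2<-Add2 | r0:Mul1,r1:Mul2,r2:Add2,r3:Add1
c5: CDB Mul1=48; stall | r0:48,r1:Mul2,r2:Add2,r3:Add1
c6: stall | r0:48,r1:Mul2,r2:Add2,r3:Add1
c7: stall | r0:48,r1:Mul2,r2:Add2,r3:Add1
c8: stall | r0:48,r1:Mul2,r2:Add2,r3:Add1
c9: CDB Mul2=384; stall | r0:48,r1:384,r2:Add2,r3:Add1
c10: stall | r0:48,r1:384,r2:Add2,r3:Add1
c11: stall | r0:48,r1:384,r2:Add2,r3:Add1
c12: CDB Add1=378; issue SUB r0<-Add1 | r0:Add1,r1:384,r2:Add2,r3:378
c13: issue MUL r1<-Mul1 | r0:Add1,r1:Mul1,r2:Add2,r3:378
c14: stall | r0:Add1,r1:Mul1,r2:Add2,r3:378
c15: CDB Add2=384; issue SUB r1<-Add2 | r0:Add1,r1:Add2,r2:384,r3:378
c16: issue MUL r0<-Mul2 | r0:Mul2,r1:Add2,r2:384,r3:378
c17: stall | r0:Mul2,r1:Add2,r2:384,r3:378
c18: CDB Add1=0; issue ADD r3<-Add1 | r0:Mul2,r1:Add2,r2:384,r3:Add1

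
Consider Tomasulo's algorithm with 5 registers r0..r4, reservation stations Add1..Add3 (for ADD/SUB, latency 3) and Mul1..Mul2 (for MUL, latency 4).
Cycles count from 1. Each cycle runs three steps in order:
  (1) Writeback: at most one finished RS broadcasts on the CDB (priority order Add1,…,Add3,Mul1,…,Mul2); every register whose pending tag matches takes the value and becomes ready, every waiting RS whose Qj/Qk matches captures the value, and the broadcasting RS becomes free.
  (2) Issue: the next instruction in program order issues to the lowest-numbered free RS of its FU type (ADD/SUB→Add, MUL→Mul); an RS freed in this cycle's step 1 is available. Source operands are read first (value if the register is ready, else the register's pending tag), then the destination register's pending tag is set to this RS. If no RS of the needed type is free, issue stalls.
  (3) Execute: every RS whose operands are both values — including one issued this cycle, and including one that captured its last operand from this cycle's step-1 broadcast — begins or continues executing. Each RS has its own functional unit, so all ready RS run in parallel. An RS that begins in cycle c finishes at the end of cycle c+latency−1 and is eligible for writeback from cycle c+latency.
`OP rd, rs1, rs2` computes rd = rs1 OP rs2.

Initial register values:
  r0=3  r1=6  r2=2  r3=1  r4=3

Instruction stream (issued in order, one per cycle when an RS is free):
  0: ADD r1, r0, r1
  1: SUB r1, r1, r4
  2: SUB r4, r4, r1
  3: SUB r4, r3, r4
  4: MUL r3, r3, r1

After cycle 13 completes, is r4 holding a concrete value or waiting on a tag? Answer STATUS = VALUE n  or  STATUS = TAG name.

STATUS = VALUE 4

c1: issue ADD r1<-Add1 | r0:3,r1:Add1,r2:2,r3:1,r4:3
c2: issue SUB r1<-Add2 | r0:3,r1:Add2,r2:2,r3:1,r4:3
c3: issue SUB r4<-Add3 | r0:3,r1:Add2,r2:2,r3:1,r4:Add3
c4: CDB Add1=9; issue SUB r4<-Add1 | r0:3,r1:Add2,r2:2,r3:1,r4:Add1
c5: issue MUL r3<-Mul1 | r0:3,r1:Add2,r2:2,r3:Mul1,r4:Add1
c6: - | r0:3,r1:Add2,r2:2,r3:Mul1,r4:Add1
c7: CDB Add2=6 | r0:3,r1:6,r2:2,r3:Mul1,r4:Add1
c8: - | r0:3,r1:6,r2:2,r3:Mul1,r4:Add1
c9: - | r0:3,r1:6,r2:2,r3:Mul1,r4:Add1
c10: CDB Add3=-3 | r0:3,r1:6,r2:2,r3:Mul1,r4:Add1
c11: CDB Mul1=6 | r0:3,r1:6,r2:2,r3:6,r4:Add1
c12: - | r0:3,r1:6,r2:2,r3:6,r4:Add1
c13: CDB Add1=4 | r0:3,r1:6,r2:2,r3:6,r4:4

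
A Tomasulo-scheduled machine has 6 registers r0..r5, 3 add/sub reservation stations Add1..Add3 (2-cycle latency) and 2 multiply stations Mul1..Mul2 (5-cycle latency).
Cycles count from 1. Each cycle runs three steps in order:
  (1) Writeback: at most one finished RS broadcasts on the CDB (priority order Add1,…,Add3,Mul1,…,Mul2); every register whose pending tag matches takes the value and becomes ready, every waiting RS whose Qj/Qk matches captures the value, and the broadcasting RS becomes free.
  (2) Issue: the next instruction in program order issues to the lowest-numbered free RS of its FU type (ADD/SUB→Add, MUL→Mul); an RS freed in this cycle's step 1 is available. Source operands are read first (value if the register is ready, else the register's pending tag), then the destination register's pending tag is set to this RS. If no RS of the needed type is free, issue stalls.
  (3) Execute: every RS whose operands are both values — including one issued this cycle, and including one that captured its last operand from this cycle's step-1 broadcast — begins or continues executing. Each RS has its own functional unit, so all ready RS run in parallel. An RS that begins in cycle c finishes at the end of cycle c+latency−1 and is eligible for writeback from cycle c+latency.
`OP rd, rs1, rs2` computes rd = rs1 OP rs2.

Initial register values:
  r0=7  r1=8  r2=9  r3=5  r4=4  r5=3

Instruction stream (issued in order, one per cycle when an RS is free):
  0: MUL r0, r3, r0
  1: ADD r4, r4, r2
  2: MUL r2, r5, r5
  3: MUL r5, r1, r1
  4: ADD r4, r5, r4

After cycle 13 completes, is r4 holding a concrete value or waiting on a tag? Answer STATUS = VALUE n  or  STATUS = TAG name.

STATUS = VALUE 77

cycle 1: issue MUL r0<-Mul1 // r0:Mul1,r1:8,r2:9,r3:5,r4:4,r5:3
cycle 2: issue ADD r4<-Add1 // r0:Mul1,r1:8,r2:9,r3:5,r4:Add1,r5:3
cycle 3: issue MUL r2<-Mul2 // r0:Mul1,r1:8,r2:Mul2,r3:5,r4:Add1,r5:3
cycle 4: CDB Add1=13; stall // r0:Mul1,r1:8,r2:Mul2,r3:5,r4:13,r5:3
cycle 5: stall // r0:Mul1,r1:8,r2:Mul2,r3:5,r4:13,r5:3
cycle 6: CDB Mul1=35; issue MUL r5<-Mul1 // r0:35,r1:8,r2:Mul2,r3:5,r4:13,r5:Mul1
cycle 7: issue ADD r4<-Add1 // r0:35,r1:8,r2:Mul2,r3:5,r4:Add1,r5:Mul1
cycle 8: CDB Mul2=9 // r0:35,r1:8,r2:9,r3:5,r4:Add1,r5:Mul1
cycle 9: - // r0:35,r1:8,r2:9,r3:5,r4:Add1,r5:Mul1
cycle 10: - // r0:35,r1:8,r2:9,r3:5,r4:Add1,r5:Mul1
cycle 11: CDB Mul1=64 // r0:35,r1:8,r2:9,r3:5,r4:Add1,r5:64
cycle 12: - // r0:35,r1:8,r2:9,r3:5,r4:Add1,r5:64
cycle 13: CDB Add1=77 // r0:35,r1:8,r2:9,r3:5,r4:77,r5:64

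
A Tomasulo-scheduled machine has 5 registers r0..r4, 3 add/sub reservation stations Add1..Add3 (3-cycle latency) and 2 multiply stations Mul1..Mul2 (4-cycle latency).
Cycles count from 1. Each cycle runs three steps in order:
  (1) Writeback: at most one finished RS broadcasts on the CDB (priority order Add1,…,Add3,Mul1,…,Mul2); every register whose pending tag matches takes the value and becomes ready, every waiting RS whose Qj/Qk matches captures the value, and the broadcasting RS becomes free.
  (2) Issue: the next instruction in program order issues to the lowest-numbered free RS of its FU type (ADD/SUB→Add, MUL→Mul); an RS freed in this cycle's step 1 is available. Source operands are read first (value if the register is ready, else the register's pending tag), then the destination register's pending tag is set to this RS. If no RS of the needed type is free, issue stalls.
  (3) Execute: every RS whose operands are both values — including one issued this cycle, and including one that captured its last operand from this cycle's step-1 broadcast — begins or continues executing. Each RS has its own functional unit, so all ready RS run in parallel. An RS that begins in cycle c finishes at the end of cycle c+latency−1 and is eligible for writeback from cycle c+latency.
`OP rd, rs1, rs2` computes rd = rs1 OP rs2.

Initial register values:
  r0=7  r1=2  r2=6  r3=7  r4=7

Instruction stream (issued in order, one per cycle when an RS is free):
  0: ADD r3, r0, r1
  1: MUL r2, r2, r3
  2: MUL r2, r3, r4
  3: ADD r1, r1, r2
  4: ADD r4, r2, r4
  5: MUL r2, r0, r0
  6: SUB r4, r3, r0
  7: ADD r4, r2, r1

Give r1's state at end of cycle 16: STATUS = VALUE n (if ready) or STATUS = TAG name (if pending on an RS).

c1: issue ADD r3<-Add1 | r0:7,r1:2,r2:6,r3:Add1,r4:7
c2: issue MUL r2<-Mul1 | r0:7,r1:2,r2:Mul1,r3:Add1,r4:7
c3: issue MUL r2<-Mul2 | r0:7,r1:2,r2:Mul2,r3:Add1,r4:7
c4: CDB Add1=9; issue ADD r1<-Add1 | r0:7,r1:Add1,r2:Mul2,r3:9,r4:7
c5: issue ADD r4<-Add2 | r0:7,r1:Add1,r2:Mul2,r3:9,r4:Add2
c6: stall | r0:7,r1:Add1,r2:Mul2,r3:9,r4:Add2
c7: stall | r0:7,r1:Add1,r2:Mul2,r3:9,r4:Add2
c8: CDB Mul1=54; issue MUL r2<-Mul1 | r0:7,r1:Add1,r2:Mul1,r3:9,r4:Add2
c9: CDB Mul2=63; issue SUB r4<-Add3 | r0:7,r1:Add1,r2:Mul1,r3:9,r4:Add3
c10: stall | r0:7,r1:Add1,r2:Mul1,r3:9,r4:Add3
c11: stall | r0:7,r1:Add1,r2:Mul1,r3:9,r4:Add3
c12: CDB Add1=65; issue ADD r4<-Add1 | r0:7,r1:65,r2:Mul1,r3:9,r4:Add1
c13: CDB Add2=70 | r0:7,r1:65,r2:Mul1,r3:9,r4:Add1
c14: CDB Add3=2 | r0:7,r1:65,r2:Mul1,r3:9,r4:Add1
c15: CDB Mul1=49 | r0:7,r1:65,r2:49,r3:9,r4:Add1
c16: - | r0:7,r1:65,r2:49,r3:9,r4:Add1

STATUS = VALUE 65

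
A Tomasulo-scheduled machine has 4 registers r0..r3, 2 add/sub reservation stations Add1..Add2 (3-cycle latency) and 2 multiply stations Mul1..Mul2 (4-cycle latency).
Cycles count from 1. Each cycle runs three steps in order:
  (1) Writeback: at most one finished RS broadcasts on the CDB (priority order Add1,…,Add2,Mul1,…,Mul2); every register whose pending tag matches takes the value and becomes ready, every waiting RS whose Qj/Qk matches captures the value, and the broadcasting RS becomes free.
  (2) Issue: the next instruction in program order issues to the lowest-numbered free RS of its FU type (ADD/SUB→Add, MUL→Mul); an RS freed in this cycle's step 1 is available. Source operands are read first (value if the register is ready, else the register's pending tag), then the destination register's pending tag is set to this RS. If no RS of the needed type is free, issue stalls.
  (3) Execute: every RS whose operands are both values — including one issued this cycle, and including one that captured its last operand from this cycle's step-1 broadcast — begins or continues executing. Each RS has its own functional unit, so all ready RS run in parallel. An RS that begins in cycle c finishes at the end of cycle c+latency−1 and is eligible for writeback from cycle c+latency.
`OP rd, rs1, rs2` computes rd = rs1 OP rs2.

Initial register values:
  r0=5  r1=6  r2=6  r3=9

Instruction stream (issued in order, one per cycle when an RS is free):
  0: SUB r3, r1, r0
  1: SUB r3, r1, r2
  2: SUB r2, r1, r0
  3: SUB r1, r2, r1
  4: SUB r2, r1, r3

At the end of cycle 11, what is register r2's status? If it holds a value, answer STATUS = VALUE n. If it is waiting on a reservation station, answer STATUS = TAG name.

c1: issue SUB r3<-Add1 | r0:5,r1:6,r2:6,r3:Add1
c2: issue SUB r3<-Add2 | r0:5,r1:6,r2:6,r3:Add2
c3: stall | r0:5,r1:6,r2:6,r3:Add2
c4: CDB Add1=1; issue SUB r2<-Add1 | r0:5,r1:6,r2:Add1,r3:Add2
c5: CDB Add2=0; issue SUB r1<-Add2 | r0:5,r1:Add2,r2:Add1,r3:0
c6: stall | r0:5,r1:Add2,r2:Add1,r3:0
c7: CDB Add1=1; issue SUB r2<-Add1 | r0:5,r1:Add2,r2:Add1,r3:0
c8: - | r0:5,r1:Add2,r2:Add1,r3:0
c9: - | r0:5,r1:Add2,r2:Add1,r3:0
c10: CDB Add2=-5 | r0:5,r1:-5,r2:Add1,r3:0
c11: - | r0:5,r1:-5,r2:Add1,r3:0

STATUS = TAG Add1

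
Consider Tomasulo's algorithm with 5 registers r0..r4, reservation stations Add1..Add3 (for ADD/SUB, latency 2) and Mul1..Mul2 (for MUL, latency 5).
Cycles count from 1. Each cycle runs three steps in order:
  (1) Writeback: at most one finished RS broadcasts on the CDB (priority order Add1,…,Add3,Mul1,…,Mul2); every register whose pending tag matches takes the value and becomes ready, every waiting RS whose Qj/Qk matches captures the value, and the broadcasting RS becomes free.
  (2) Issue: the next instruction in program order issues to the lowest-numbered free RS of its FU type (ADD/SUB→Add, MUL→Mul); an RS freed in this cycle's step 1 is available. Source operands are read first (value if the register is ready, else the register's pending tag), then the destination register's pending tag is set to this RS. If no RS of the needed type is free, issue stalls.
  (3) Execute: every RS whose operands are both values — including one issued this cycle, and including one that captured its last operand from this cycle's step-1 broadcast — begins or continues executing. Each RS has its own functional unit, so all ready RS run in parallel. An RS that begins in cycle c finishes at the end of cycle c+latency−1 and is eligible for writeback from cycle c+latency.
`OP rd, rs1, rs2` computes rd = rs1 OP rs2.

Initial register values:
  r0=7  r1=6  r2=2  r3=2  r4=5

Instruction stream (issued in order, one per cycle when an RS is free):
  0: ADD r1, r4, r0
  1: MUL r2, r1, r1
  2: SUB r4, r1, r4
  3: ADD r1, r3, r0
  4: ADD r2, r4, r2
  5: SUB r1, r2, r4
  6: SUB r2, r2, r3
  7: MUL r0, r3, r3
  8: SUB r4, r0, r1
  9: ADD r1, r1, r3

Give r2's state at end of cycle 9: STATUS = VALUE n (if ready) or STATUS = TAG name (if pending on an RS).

STATUS = TAG Add3

  c1: issue ADD r1<-Add1  regs: r0:7,r1:Add1,r2:2,r3:2,r4:5
  c2: issue MUL r2<-Mul1  regs: r0:7,r1:Add1,r2:Mul1,r3:2,r4:5
  c3: CDB Add1=12; issue SUB r4<-Add1  regs: r0:7,r1:12,r2:Mul1,r3:2,r4:Add1
  c4: issue ADD r1<-Add2  regs: r0:7,r1:Add2,r2:Mul1,r3:2,r4:Add1
  c5: CDB Add1=7; issue ADD r2<-Add1  regs: r0:7,r1:Add2,r2:Add1,r3:2,r4:7
  c6: CDB Add2=9; issue SUB r1<-Add2  regs: r0:7,r1:Add2,r2:Add1,r3:2,r4:7
  c7: issue SUB r2<-Add3  regs: r0:7,r1:Add2,r2:Add3,r3:2,r4:7
  c8: CDB Mul1=144; issue MUL r0<-Mul1  regs: r0:Mul1,r1:Add2,r2:Add3,r3:2,r4:7
  c9: stall  regs: r0:Mul1,r1:Add2,r2:Add3,r3:2,r4:7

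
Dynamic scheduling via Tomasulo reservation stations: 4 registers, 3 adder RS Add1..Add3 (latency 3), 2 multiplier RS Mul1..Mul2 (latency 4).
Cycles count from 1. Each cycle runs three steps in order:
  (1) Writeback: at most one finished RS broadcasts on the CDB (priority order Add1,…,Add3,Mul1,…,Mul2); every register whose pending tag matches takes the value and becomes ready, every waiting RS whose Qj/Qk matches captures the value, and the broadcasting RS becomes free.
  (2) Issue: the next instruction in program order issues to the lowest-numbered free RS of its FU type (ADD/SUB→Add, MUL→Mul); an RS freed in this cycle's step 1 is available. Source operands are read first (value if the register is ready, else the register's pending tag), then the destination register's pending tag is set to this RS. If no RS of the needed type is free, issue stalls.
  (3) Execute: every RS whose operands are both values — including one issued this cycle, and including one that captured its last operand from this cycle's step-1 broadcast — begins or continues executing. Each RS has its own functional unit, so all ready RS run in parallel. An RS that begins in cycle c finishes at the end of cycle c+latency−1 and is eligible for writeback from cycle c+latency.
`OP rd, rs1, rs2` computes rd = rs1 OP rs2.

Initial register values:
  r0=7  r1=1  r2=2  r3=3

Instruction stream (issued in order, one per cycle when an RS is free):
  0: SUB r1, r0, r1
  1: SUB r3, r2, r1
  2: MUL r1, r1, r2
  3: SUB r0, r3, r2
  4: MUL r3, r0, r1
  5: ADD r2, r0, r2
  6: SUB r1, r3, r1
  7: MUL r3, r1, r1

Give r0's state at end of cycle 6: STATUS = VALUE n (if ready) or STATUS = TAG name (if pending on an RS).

  c1: issue SUB r1<-Add1  regs: r0:7,r1:Add1,r2:2,r3:3
  c2: issue SUB r3<-Add2  regs: r0:7,r1:Add1,r2:2,r3:Add2
  c3: issue MUL r1<-Mul1  regs: r0:7,r1:Mul1,r2:2,r3:Add2
  c4: CDB Add1=6; issue SUB r0<-Add1  regs: r0:Add1,r1:Mul1,r2:2,r3:Add2
  c5: issue MUL r3<-Mul2  regs: r0:Add1,r1:Mul1,r2:2,r3:Mul2
  c6: issue ADD r2<-Add3  regs: r0:Add1,r1:Mul1,r2:Add3,r3:Mul2

STATUS = TAG Add1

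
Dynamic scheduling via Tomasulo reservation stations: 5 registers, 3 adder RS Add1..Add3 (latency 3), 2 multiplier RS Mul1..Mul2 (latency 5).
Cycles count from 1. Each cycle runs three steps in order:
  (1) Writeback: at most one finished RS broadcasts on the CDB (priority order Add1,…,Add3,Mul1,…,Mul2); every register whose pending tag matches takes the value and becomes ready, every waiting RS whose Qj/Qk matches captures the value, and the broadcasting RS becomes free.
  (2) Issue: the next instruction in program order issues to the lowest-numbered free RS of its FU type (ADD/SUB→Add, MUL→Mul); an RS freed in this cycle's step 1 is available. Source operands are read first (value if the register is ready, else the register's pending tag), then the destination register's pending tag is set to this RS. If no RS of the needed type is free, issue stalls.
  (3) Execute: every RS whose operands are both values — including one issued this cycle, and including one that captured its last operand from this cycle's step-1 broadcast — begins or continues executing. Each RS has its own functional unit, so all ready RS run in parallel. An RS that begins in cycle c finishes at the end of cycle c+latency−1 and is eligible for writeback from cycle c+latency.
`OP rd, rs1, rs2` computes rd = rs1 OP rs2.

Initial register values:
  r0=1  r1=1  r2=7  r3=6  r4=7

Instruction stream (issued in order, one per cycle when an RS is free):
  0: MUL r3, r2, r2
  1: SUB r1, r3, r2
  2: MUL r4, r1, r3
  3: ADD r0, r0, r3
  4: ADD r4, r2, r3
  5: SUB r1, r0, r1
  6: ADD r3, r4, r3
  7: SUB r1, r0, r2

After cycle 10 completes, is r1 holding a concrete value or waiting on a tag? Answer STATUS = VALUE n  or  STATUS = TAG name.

  c1: issue MUL r3<-Mul1  regs: r0:1,r1:1,r2:7,r3:Mul1,r4:7
  c2: issue SUB r1<-Add1  regs: r0:1,r1:Add1,r2:7,r3:Mul1,r4:7
  c3: issue MUL r4<-Mul2  regs: r0:1,r1:Add1,r2:7,r3:Mul1,r4:Mul2
  c4: issue ADD r0<-Add2  regs: r0:Add2,r1:Add1,r2:7,r3:Mul1,r4:Mul2
  c5: issue ADD r4<-Add3  regs: r0:Add2,r1:Add1,r2:7,r3:Mul1,r4:Add3
  c6: CDB Mul1=49; stall  regs: r0:Add2,r1:Add1,r2:7,r3:49,r4:Add3
  c7: stall  regs: r0:Add2,r1:Add1,r2:7,r3:49,r4:Add3
  c8: stall  regs: r0:Add2,r1:Add1,r2:7,r3:49,r4:Add3
  c9: CDB Add1=42; issue SUB r1<-Add1  regs: r0:Add2,r1:Add1,r2:7,r3:49,r4:Add3
  c10: CDB Add2=50; issue ADD r3<-Add2  regs: r0:50,r1:Add1,r2:7,r3:Add2,r4:Add3

STATUS = TAG Add1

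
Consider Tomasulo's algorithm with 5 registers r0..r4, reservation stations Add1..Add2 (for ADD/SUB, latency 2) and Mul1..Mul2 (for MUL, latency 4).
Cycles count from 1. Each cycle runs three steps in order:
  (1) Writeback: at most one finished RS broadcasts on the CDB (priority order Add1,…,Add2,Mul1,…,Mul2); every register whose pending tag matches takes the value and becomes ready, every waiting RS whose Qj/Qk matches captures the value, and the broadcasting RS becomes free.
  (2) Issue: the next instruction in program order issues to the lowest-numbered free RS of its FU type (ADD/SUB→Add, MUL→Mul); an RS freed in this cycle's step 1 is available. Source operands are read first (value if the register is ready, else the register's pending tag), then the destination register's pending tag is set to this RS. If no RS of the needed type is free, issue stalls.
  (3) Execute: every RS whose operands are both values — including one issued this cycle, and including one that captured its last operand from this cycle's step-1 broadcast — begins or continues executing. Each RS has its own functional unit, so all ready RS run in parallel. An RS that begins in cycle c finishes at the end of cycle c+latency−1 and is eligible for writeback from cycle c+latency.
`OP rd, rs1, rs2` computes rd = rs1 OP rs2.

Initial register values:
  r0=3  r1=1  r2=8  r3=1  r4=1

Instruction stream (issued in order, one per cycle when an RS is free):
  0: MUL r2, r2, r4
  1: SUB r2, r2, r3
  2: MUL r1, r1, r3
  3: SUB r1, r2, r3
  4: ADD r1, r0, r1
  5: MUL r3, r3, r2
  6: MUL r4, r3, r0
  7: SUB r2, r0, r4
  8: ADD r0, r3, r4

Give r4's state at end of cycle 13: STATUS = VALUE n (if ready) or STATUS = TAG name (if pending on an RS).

STATUS = TAG Mul2

  c1: issue MUL r2<-Mul1  regs: r0:3,r1:1,r2:Mul1,r3:1,r4:1
  c2: issue SUB r2<-Add1  regs: r0:3,r1:1,r2:Add1,r3:1,r4:1
  c3: issue MUL r1<-Mul2  regs: r0:3,r1:Mul2,r2:Add1,r3:1,r4:1
  c4: issue SUB r1<-Add2  regs: r0:3,r1:Add2,r2:Add1,r3:1,r4:1
  c5: CDB Mul1=8; stall  regs: r0:3,r1:Add2,r2:Add1,r3:1,r4:1
  c6: stall  regs: r0:3,r1:Add2,r2:Add1,r3:1,r4:1
  c7: CDB Add1=7; issue ADD r1<-Add1  regs: r0:3,r1:Add1,r2:7,r3:1,r4:1
  c8: CDB Mul2=1; issue MUL r3<-Mul1  regs: r0:3,r1:Add1,r2:7,r3:Mul1,r4:1
  c9: CDB Add2=6; issue MUL r4<-Mul2  regs: r0:3,r1:Add1,r2:7,r3:Mul1,r4:Mul2
  c10: issue SUB r2<-Add2  regs: r0:3,r1:Add1,r2:Add2,r3:Mul1,r4:Mul2
  c11: CDB Add1=9; issue ADD r0<-Add1  regs: r0:Add1,r1:9,r2:Add2,r3:Mul1,r4:Mul2
  c12: CDB Mul1=7  regs: r0:Add1,r1:9,r2:Add2,r3:7,r4:Mul2
  c13: -  regs: r0:Add1,r1:9,r2:Add2,r3:7,r4:Mul2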